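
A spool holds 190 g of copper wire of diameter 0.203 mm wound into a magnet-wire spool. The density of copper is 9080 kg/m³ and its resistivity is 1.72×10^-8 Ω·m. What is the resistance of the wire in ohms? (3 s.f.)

344 Ω

A = π(d/2)² = π(1.0150e-04 m)² = 3.2365e-08 m²
L = m/(density·A) = 0.19/(9080×3.2365e-08) = 646.5 m
R = ρL/A = (1.72×10^-8)(646.5)/(3.2365e-08) = 344 Ω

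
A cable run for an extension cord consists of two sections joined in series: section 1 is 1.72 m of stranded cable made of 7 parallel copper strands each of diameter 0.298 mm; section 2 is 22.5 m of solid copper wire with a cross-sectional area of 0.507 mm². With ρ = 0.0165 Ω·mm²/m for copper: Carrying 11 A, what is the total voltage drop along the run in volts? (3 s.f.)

ρ = 0.0165 Ω·mm²/m = 1.65×10^-8 Ω·m
Section 1: A_strand = π(1.4900e-04)² = 6.975e-08 m²; R₁ = ρL/(N·A_s) = (1.65×10^-8)(1.72)/(7×6.975e-08) = 0.05813 Ω
Section 2: A = 0.507 mm² = 5.070e-07 m²
R₂ = (1.65×10^-8)(22.5)/(5.070e-07) = 0.7322 Ω
R = R₁ + R₂ = 0.7904 Ω
V = IR = 11 × 0.7904 = 8.69 V

8.69 V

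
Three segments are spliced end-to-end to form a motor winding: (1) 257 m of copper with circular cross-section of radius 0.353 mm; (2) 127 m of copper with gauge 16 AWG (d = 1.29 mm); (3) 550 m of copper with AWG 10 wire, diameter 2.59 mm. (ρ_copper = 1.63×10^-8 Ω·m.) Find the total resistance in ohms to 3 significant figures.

14.0 Ω

Seg 1: A = πr² = π(3.5300e-04 m)² = 3.915e-07 m²
R_1 = (1.63×10^-8)(257)/(3.915e-07) = 10.7 Ω
Seg 2: A = π(1.29/2 mm)² = π(6.4500e-04 m)² = 1.307e-06 m²
R_2 = (1.63×10^-8)(127)/(1.307e-06) = 1.584 Ω
Seg 3: A = π(2.59/2 mm)² = π(1.2950e-03 m)² = 5.269e-06 m²
R_3 = (1.63×10^-8)(550)/(5.269e-06) = 1.702 Ω
R_total = R_1 + R_2 + R_3 = 14.0 Ω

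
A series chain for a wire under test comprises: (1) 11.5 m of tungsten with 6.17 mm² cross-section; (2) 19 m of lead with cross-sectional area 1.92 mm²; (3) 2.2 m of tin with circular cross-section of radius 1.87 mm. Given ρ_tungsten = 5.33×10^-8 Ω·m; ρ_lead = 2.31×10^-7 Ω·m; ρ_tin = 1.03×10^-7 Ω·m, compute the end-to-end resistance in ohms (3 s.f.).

2.41 Ω

Seg 1: A = 6.17 mm² = 6.170e-06 m²
R_1 = (5.33×10^-8)(11.5)/(6.170e-06) = 0.09934 Ω
Seg 2: A = 1.92 mm² = 1.920e-06 m²
R_2 = (2.31×10^-7)(19)/(1.920e-06) = 2.286 Ω
Seg 3: A = πr² = π(1.8700e-03 m)² = 1.099e-05 m²
R_3 = (1.03×10^-7)(2.2)/(1.099e-05) = 0.02063 Ω
R_total = R_1 + R_2 + R_3 = 2.41 Ω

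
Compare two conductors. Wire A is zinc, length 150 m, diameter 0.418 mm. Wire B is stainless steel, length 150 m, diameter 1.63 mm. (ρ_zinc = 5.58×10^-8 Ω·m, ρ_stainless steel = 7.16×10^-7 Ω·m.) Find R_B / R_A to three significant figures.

R ∝ ρL/d², so R_B/R_A = (ρ_B/ρ_A) × (d_A/d_B)²
= (7.16×10^-7/5.58×10^-8) × (0.418/1.63)² = 0.844

0.844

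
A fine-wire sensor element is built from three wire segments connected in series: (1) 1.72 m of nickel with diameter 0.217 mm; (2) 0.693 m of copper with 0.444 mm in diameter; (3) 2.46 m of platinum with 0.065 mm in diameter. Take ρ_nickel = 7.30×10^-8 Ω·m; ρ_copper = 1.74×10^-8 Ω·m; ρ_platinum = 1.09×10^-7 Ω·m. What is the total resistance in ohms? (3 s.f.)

84.3 Ω

Seg 1: A = π(d/2)² = π(1.0850e-04 m)² = 3.698e-08 m²
R_1 = (7.30×10^-8)(1.72)/(3.698e-08) = 3.395 Ω
Seg 2: A = π(d/2)² = π(2.2200e-04 m)² = 1.548e-07 m²
R_2 = (1.74×10^-8)(0.693)/(1.548e-07) = 0.07788 Ω
Seg 3: A = π(d/2)² = π(3.2500e-05 m)² = 3.318e-09 m²
R_3 = (1.09×10^-7)(2.46)/(3.318e-09) = 80.81 Ω
R_total = R_1 + R_2 + R_3 = 84.3 Ω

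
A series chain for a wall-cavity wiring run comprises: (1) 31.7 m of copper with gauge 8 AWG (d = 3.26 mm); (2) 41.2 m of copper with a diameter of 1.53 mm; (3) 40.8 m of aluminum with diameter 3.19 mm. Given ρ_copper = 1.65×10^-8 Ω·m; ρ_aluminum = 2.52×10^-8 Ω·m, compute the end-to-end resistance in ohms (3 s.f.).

Seg 1: A = π(3.26/2 mm)² = π(1.6300e-03 m)² = 8.347e-06 m²
R_1 = (1.65×10^-8)(31.7)/(8.347e-06) = 0.06266 Ω
Seg 2: A = π(d/2)² = π(7.6500e-04 m)² = 1.839e-06 m²
R_2 = (1.65×10^-8)(41.2)/(1.839e-06) = 0.3698 Ω
Seg 3: A = π(d/2)² = π(1.5950e-03 m)² = 7.992e-06 m²
R_3 = (2.52×10^-8)(40.8)/(7.992e-06) = 0.1286 Ω
R_total = R_1 + R_2 + R_3 = 0.561 Ω

0.561 Ω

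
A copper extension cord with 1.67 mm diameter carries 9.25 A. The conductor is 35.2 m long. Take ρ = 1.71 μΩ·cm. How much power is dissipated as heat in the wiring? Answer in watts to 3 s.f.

23.5 W

ρ = 1.71 μΩ·cm = 1.71×10^-8 Ω·m
A = π(d/2)² = π(8.3500e-04 m)² = 2.190e-06 m²
R = ρL/A = (1.71×10^-8)(35.2)/(2.190e-06) = 0.2748 Ω
P = I²R = (9.25)² × 0.2748 = 23.5 W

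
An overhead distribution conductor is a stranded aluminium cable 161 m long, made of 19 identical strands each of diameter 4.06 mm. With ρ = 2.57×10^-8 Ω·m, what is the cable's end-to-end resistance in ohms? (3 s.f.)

A_strand = π(2.0300e-03 m)² = 1.295e-05 m²
R_strand = ρL/A = (2.57×10^-8)(161)/(1.295e-05) = 0.3196 Ω
R_total = R_strand/N = 0.3196/19 = 0.0168 Ω

0.0168 Ω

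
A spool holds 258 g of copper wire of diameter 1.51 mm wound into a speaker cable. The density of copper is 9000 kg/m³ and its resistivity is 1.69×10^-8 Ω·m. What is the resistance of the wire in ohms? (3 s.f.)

0.151 Ω

A = π(d/2)² = π(7.5500e-04 m)² = 1.7908e-06 m²
L = m/(density·A) = 0.258/(9000×1.7908e-06) = 16.01 m
R = ρL/A = (1.69×10^-8)(16.01)/(1.7908e-06) = 0.151 Ω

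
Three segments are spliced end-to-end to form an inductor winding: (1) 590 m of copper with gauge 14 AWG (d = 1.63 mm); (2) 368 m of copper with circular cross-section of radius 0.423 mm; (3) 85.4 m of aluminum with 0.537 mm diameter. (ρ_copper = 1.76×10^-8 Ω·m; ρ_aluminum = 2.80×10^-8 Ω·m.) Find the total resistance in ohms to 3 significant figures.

Seg 1: A = π(1.63/2 mm)² = π(8.1500e-04 m)² = 2.087e-06 m²
R_1 = (1.76×10^-8)(590)/(2.087e-06) = 4.976 Ω
Seg 2: A = πr² = π(4.2300e-04 m)² = 5.621e-07 m²
R_2 = (1.76×10^-8)(368)/(5.621e-07) = 11.52 Ω
Seg 3: A = π(d/2)² = π(2.6850e-04 m)² = 2.265e-07 m²
R_3 = (2.80×10^-8)(85.4)/(2.265e-07) = 10.56 Ω
R_total = R_1 + R_2 + R_3 = 27.1 Ω

27.1 Ω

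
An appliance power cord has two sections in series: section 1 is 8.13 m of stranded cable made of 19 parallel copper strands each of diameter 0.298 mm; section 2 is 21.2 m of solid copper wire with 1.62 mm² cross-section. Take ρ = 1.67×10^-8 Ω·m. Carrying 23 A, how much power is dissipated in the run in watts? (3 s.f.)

170 W

Section 1: A_strand = π(1.4900e-04)² = 6.975e-08 m²; R₁ = ρL/(N·A_s) = (1.67×10^-8)(8.13)/(19×6.975e-08) = 0.1025 Ω
Section 2: A = 1.62 mm² = 1.620e-06 m²
R₂ = (1.67×10^-8)(21.2)/(1.620e-06) = 0.2185 Ω
R = R₁ + R₂ = 0.321 Ω
P = I²R = (23)² × 0.321 = 170 W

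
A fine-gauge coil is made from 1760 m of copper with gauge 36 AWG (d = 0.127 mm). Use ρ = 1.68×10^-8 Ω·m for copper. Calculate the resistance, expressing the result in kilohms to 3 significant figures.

2.33 kΩ

A = π(0.127/2 mm)² = π(6.3500e-05 m)² = 1.267e-08 m²
R = ρL/A = (1.68×10^-8)(1760 m)/(1.267e-08 m²) = 2.33 kΩ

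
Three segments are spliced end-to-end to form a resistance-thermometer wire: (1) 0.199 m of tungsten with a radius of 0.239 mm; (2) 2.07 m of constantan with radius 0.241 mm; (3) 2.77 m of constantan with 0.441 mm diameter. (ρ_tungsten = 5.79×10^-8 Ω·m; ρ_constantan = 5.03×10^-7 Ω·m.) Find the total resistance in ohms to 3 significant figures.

Seg 1: A = πr² = π(2.3900e-04 m)² = 1.795e-07 m²
R_1 = (5.79×10^-8)(0.199)/(1.795e-07) = 0.06421 Ω
Seg 2: A = πr² = π(2.4100e-04 m)² = 1.825e-07 m²
R_2 = (5.03×10^-7)(2.07)/(1.825e-07) = 5.706 Ω
Seg 3: A = π(d/2)² = π(2.2050e-04 m)² = 1.527e-07 m²
R_3 = (5.03×10^-7)(2.77)/(1.527e-07) = 9.122 Ω
R_total = R_1 + R_2 + R_3 = 14.9 Ω

14.9 Ω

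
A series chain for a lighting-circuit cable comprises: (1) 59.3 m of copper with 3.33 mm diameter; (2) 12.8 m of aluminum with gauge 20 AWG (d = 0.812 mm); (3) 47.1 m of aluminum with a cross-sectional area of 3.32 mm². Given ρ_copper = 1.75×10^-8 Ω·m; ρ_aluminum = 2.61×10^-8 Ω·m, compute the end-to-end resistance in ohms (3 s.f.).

Seg 1: A = π(d/2)² = π(1.6650e-03 m)² = 8.709e-06 m²
R_1 = (1.75×10^-8)(59.3)/(8.709e-06) = 0.1192 Ω
Seg 2: A = π(0.812/2 mm)² = π(4.0600e-04 m)² = 5.178e-07 m²
R_2 = (2.61×10^-8)(12.8)/(5.178e-07) = 0.6451 Ω
Seg 3: A = 3.32 mm² = 3.320e-06 m²
R_3 = (2.61×10^-8)(47.1)/(3.320e-06) = 0.3703 Ω
R_total = R_1 + R_2 + R_3 = 1.13 Ω

1.13 Ω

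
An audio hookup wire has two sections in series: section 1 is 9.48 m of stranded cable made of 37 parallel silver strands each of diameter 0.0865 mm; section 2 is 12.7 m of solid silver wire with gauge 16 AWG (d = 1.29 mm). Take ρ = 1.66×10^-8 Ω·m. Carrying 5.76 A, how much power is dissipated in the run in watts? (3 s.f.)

Section 1: A_strand = π(4.3250e-05)² = 5.877e-09 m²; R₁ = ρL/(N·A_s) = (1.66×10^-8)(9.48)/(37×5.877e-09) = 0.7238 Ω
Section 2: A = π(1.29/2 mm)² = π(6.4500e-04 m)² = 1.307e-06 m²
R₂ = (1.66×10^-8)(12.7)/(1.307e-06) = 0.1613 Ω
R = R₁ + R₂ = 0.8851 Ω
P = I²R = (5.76)² × 0.8851 = 29.4 W

29.4 W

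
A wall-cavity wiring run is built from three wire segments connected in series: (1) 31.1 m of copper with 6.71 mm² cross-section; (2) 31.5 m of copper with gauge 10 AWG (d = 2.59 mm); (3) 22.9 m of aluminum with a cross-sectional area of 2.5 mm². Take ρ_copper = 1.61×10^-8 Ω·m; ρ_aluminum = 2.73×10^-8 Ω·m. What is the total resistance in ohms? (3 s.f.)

Seg 1: A = 6.71 mm² = 6.710e-06 m²
R_1 = (1.61×10^-8)(31.1)/(6.710e-06) = 0.07462 Ω
Seg 2: A = π(2.59/2 mm)² = π(1.2950e-03 m)² = 5.269e-06 m²
R_2 = (1.61×10^-8)(31.5)/(5.269e-06) = 0.09626 Ω
Seg 3: A = 2.5 mm² = 2.500e-06 m²
R_3 = (2.73×10^-8)(22.9)/(2.500e-06) = 0.2501 Ω
R_total = R_1 + R_2 + R_3 = 0.421 Ω

0.421 Ω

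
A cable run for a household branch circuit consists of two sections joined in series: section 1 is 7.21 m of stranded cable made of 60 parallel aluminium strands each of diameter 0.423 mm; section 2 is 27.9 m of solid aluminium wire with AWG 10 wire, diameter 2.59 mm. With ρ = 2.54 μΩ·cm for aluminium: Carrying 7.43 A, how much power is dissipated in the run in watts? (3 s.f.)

ρ = 2.54 μΩ·cm = 2.54×10^-8 Ω·m
Section 1: A_strand = π(2.1150e-04)² = 1.405e-07 m²; R₁ = ρL/(N·A_s) = (2.54×10^-8)(7.21)/(60×1.405e-07) = 0.02172 Ω
Section 2: A = π(2.59/2 mm)² = π(1.2950e-03 m)² = 5.269e-06 m²
R₂ = (2.54×10^-8)(27.9)/(5.269e-06) = 0.1345 Ω
R = R₁ + R₂ = 0.1562 Ω
P = I²R = (7.43)² × 0.1562 = 8.62 W

8.62 W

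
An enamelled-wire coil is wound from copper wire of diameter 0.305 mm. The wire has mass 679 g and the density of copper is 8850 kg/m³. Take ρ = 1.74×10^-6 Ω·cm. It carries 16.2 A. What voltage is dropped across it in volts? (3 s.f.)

ρ = 1.74×10^-6 Ω·cm = 1.74×10^-8 Ω·m
A = π(d/2)² = π(1.5250e-04 m)² = 7.3062e-08 m²
L = m/(density·A) = 0.679/(8850×7.3062e-08) = 1050 m
R = ρL/A = (1.74×10^-8)(1050)/(7.3062e-08) = 250.1 Ω
V = IR = 16.2 × 250.1 = 4050 V

4050 V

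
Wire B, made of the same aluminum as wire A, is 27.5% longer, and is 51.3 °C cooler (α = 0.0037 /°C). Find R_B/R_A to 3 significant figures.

R ∝ ρL/d² with ρ ∝ (1+αΔT), so R_B/R_A = (1 + 27.5/100) × (1 − 0.0037×51.3)
= 1.275 × 0.8102 = 1.03

1.03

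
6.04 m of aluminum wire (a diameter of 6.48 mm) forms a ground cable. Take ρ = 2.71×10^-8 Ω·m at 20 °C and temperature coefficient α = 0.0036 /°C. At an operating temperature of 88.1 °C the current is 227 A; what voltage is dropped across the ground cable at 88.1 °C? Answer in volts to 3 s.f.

A = π(d/2)² = π(3.2400e-03 m)² = 3.298e-05 m²
R₍20₎ = ρL/A = (2.71×10^-8)(6.04)/(3.298e-05) = 0.004963 Ω
R₍88.1₎ = R₍20₎(1 + αΔT) = 0.004963 × (1 + 0.0036×68.1) = 0.00618 Ω
V = IR = 227 × 0.00618 = 1.40 V

1.40 V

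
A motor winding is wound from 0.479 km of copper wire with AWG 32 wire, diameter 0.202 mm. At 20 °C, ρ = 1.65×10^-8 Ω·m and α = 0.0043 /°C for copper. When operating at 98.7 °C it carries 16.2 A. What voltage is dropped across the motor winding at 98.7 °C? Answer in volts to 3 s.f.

5350 V

A = π(0.202/2 mm)² = π(1.0100e-04 m)² = 3.205e-08 m²
R₍20₎ = ρL/A = (1.65×10^-8)(479)/(3.205e-08) = 246.6 Ω
R₍98.7₎ = R₍20₎(1 + αΔT) = 246.6 × (1 + 0.0043×78.7) = 330.1 Ω
V = IR = 16.2 × 330.1 = 5350 V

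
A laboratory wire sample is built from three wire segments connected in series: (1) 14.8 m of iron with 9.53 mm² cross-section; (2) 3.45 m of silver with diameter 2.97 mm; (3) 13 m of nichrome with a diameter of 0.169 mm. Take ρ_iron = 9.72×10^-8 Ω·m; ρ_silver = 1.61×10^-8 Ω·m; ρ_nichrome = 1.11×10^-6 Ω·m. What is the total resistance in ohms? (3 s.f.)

643 Ω

Seg 1: A = 9.53 mm² = 9.530e-06 m²
R_1 = (9.72×10^-8)(14.8)/(9.530e-06) = 0.151 Ω
Seg 2: A = π(d/2)² = π(1.4850e-03 m)² = 6.928e-06 m²
R_2 = (1.61×10^-8)(3.45)/(6.928e-06) = 0.008018 Ω
Seg 3: A = π(d/2)² = π(8.4500e-05 m)² = 2.243e-08 m²
R_3 = (1.11×10^-6)(13)/(2.243e-08) = 643.3 Ω
R_total = R_1 + R_2 + R_3 = 643 Ω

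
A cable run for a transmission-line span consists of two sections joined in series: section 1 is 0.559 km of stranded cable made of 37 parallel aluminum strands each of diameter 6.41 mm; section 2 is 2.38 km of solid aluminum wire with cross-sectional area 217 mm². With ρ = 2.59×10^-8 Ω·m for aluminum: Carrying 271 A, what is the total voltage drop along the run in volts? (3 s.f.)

Section 1: A_strand = π(3.2050e-03)² = 3.227e-05 m²; R₁ = ρL/(N·A_s) = (2.59×10^-8)(559)/(37×3.227e-05) = 0.01213 Ω
Section 2: A = 217 mm² = 2.170e-04 m²
R₂ = (2.59×10^-8)(2380)/(2.170e-04) = 0.2841 Ω
R = R₁ + R₂ = 0.2962 Ω
V = IR = 271 × 0.2962 = 80.3 V

80.3 V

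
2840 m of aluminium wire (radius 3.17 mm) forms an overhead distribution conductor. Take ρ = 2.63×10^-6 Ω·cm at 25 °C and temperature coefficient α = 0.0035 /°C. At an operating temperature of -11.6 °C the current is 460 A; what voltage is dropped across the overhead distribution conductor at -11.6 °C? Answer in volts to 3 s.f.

949 V

ρ = 2.63×10^-6 Ω·cm = 2.63×10^-8 Ω·m
A = πr² = π(3.1700e-03 m)² = 3.157e-05 m²
R₍25₎ = ρL/A = (2.63×10^-8)(2840)/(3.157e-05) = 2.366 Ω
R₍-11.6₎ = R₍25₎(1 + αΔT) = 2.366 × (1 + 0.0035×-36.6) = 2.063 Ω
V = IR = 460 × 2.063 = 949 V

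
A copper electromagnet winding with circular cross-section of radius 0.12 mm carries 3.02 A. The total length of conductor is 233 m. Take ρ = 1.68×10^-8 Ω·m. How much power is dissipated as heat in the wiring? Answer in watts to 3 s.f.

789 W

A = πr² = π(1.2000e-04 m)² = 4.524e-08 m²
R = ρL/A = (1.68×10^-8)(233)/(4.524e-08) = 86.53 Ω
P = I²R = (3.02)² × 86.53 = 789 W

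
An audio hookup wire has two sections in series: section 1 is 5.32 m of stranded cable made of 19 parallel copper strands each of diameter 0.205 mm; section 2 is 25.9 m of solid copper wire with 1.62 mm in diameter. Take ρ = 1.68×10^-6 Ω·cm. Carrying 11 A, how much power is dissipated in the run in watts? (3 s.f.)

ρ = 1.68×10^-6 Ω·cm = 1.68×10^-8 Ω·m
Section 1: A_strand = π(1.0250e-04)² = 3.301e-08 m²; R₁ = ρL/(N·A_s) = (1.68×10^-8)(5.32)/(19×3.301e-08) = 0.1425 Ω
Section 2: A = π(d/2)² = π(8.1000e-04 m)² = 2.061e-06 m²
R₂ = (1.68×10^-8)(25.9)/(2.061e-06) = 0.2111 Ω
R = R₁ + R₂ = 0.3536 Ω
P = I²R = (11)² × 0.3536 = 42.8 W

42.8 W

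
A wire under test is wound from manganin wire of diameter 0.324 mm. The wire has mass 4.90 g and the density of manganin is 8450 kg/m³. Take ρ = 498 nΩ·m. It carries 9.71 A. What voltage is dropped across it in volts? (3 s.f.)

ρ = 498 nΩ·m = 4.98×10^-7 Ω·m
A = π(d/2)² = π(1.6200e-04 m)² = 8.2448e-08 m²
L = m/(density·A) = 0.0049/(8450×8.2448e-08) = 7.033 m
R = ρL/A = (4.98×10^-7)(7.033)/(8.2448e-08) = 42.48 Ω
V = IR = 9.71 × 42.48 = 413 V

413 V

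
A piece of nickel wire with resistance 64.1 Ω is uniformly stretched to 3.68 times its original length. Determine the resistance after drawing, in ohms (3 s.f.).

Volume constant ⇒ A' = A/k with k = 3.68. R' = ρ(kL)/(A/k) = k²R.
R' = 13.54 × 64.1 = 868 Ω

868 Ω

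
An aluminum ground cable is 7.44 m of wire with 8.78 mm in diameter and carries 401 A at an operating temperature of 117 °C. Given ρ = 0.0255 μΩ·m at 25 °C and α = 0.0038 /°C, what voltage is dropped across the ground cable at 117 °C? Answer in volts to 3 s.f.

ρ = 0.0255 μΩ·m = 2.55×10^-8 Ω·m
A = π(d/2)² = π(4.3900e-03 m)² = 6.055e-05 m²
R₍25₎ = ρL/A = (2.55×10^-8)(7.44)/(6.055e-05) = 0.003134 Ω
R₍117₎ = R₍25₎(1 + αΔT) = 0.003134 × (1 + 0.0038×92) = 0.004229 Ω
V = IR = 401 × 0.004229 = 1.70 V

1.70 V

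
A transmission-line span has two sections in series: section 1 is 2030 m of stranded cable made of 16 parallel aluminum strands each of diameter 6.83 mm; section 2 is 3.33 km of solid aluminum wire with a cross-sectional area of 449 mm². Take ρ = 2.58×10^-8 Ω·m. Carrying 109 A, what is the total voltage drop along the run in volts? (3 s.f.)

Section 1: A_strand = π(3.4150e-03)² = 3.664e-05 m²; R₁ = ρL/(N·A_s) = (2.58×10^-8)(2030)/(16×3.664e-05) = 0.08934 Ω
Section 2: A = 449 mm² = 4.490e-04 m²
R₂ = (2.58×10^-8)(3330)/(4.490e-04) = 0.1913 Ω
R = R₁ + R₂ = 0.2807 Ω
V = IR = 109 × 0.2807 = 30.6 V

30.6 V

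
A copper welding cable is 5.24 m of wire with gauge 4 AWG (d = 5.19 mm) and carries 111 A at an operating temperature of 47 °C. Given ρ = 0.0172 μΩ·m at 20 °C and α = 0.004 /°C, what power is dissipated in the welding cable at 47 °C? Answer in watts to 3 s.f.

ρ = 0.0172 μΩ·m = 1.72×10^-8 Ω·m
A = π(5.19/2 mm)² = π(2.5950e-03 m)² = 2.116e-05 m²
R₍20₎ = ρL/A = (1.72×10^-8)(5.24)/(2.116e-05) = 0.00426 Ω
R₍47₎ = R₍20₎(1 + αΔT) = 0.00426 × (1 + 0.004×27) = 0.00472 Ω
P = I²R = (111)² × 0.00472 = 58.2 W

58.2 W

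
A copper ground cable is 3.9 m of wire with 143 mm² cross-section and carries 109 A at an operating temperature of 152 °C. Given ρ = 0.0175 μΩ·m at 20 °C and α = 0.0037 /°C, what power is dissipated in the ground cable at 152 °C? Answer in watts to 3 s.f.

ρ = 0.0175 μΩ·m = 1.75×10^-8 Ω·m
A = 143 mm² = 1.430e-04 m²
R₍20₎ = ρL/A = (1.75×10^-8)(3.9)/(1.430e-04) = 4.773×10^-4 Ω
R₍152₎ = R₍20₎(1 + αΔT) = 4.773×10^-4 × (1 + 0.0037×132) = 7.104×10^-4 Ω
P = I²R = (109)² × 7.104×10^-4 = 8.44 W

8.44 W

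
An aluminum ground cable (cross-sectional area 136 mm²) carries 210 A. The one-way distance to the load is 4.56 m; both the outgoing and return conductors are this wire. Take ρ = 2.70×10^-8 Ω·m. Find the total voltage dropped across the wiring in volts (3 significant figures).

A = 136 mm² = 1.360e-04 m²
Total conductor length (both ways) L = 2 × 4.56 = 9.12 m
R = ρL/A = (2.70×10^-8)(9.12)/(1.360e-04) = 0.001811 Ω
V = IR = 210 × 0.001811 = 0.380 V

0.380 V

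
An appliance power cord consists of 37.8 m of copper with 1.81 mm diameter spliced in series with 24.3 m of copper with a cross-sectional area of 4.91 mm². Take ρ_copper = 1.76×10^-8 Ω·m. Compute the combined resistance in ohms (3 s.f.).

0.346 Ω

Segment 1: A = π(d/2)² = π(9.0500e-04 m)² = 2.573e-06 m²
R₁ = ρL/A = (1.76×10^-8)(37.8)/(2.573e-06) = 0.2586 Ω
Segment 2: A = 4.91 mm² = 4.910e-06 m²
R₂ = (1.76×10^-8)(24.3)/(4.910e-06) = 0.0871 Ω
R = R₁ + R₂ = 0.346 Ω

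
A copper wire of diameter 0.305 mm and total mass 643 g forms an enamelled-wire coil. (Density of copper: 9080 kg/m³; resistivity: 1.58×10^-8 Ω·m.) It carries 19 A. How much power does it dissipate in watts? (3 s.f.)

75700 W

A = π(d/2)² = π(1.5250e-04 m)² = 7.3062e-08 m²
L = m/(density·A) = 0.643/(9080×7.3062e-08) = 969.2 m
R = ρL/A = (1.58×10^-8)(969.2)/(7.3062e-08) = 209.6 Ω
P = I²R = (19)² × 209.6 = 75700 W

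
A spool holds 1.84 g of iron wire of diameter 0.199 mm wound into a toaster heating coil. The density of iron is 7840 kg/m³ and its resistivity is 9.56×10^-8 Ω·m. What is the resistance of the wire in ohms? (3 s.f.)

23.2 Ω

A = π(d/2)² = π(9.9500e-05 m)² = 3.1103e-08 m²
L = m/(density·A) = 0.00184/(7840×3.1103e-08) = 7.546 m
R = ρL/A = (9.56×10^-8)(7.546)/(3.1103e-08) = 23.2 Ω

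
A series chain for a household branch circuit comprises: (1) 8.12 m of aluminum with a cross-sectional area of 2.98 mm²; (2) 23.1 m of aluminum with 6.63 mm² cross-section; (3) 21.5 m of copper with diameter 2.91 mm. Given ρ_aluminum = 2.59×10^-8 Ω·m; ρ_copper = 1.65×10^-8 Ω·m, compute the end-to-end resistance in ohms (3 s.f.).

Seg 1: A = 2.98 mm² = 2.980e-06 m²
R_1 = (2.59×10^-8)(8.12)/(2.980e-06) = 0.07057 Ω
Seg 2: A = 6.63 mm² = 6.630e-06 m²
R_2 = (2.59×10^-8)(23.1)/(6.630e-06) = 0.09024 Ω
Seg 3: A = π(d/2)² = π(1.4550e-03 m)² = 6.651e-06 m²
R_3 = (1.65×10^-8)(21.5)/(6.651e-06) = 0.05334 Ω
R_total = R_1 + R_2 + R_3 = 0.214 Ω

0.214 Ω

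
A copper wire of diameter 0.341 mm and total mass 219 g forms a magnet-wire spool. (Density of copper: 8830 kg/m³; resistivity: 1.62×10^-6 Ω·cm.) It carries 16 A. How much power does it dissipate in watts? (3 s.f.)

ρ = 1.62×10^-6 Ω·cm = 1.62×10^-8 Ω·m
A = π(d/2)² = π(1.7050e-04 m)² = 9.1327e-08 m²
L = m/(density·A) = 0.219/(8830×9.1327e-08) = 271.6 m
R = ρL/A = (1.62×10^-8)(271.6)/(9.1327e-08) = 48.17 Ω
P = I²R = (16)² × 48.17 = 12300 W

12300 W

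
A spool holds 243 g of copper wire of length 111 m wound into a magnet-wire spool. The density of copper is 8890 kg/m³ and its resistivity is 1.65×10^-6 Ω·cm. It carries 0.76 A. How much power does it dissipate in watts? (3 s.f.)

ρ = 1.65×10^-6 Ω·cm = 1.65×10^-8 Ω·m
A = m/(density·L) = 0.243/(8890×111) = 2.4625e-07 m²
R = ρL/A = (1.65×10^-8)(111)/(2.4625e-07) = 7.437 Ω
P = I²R = (0.76)² × 7.437 = 4.30 W

4.30 W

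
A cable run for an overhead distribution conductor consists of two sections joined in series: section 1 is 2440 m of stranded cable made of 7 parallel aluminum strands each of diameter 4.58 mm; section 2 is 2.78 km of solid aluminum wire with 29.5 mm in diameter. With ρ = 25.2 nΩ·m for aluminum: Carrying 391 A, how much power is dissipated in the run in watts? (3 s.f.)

97200 W

ρ = 25.2 nΩ·m = 2.52×10^-8 Ω·m
Section 1: A_strand = π(2.2900e-03)² = 1.647e-05 m²; R₁ = ρL/(N·A_s) = (2.52×10^-8)(2440)/(7×1.647e-05) = 0.5332 Ω
Section 2: A = π(d/2)² = π(1.4750e-02 m)² = 6.835e-04 m²
R₂ = (2.52×10^-8)(2780)/(6.835e-04) = 0.1025 Ω
R = R₁ + R₂ = 0.6357 Ω
P = I²R = (391)² × 0.6357 = 97200 W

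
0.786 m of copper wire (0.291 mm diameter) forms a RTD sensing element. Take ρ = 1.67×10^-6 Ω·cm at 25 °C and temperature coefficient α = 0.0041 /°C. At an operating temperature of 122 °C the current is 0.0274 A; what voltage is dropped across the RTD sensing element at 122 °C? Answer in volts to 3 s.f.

ρ = 1.67×10^-6 Ω·cm = 1.67×10^-8 Ω·m
A = π(d/2)² = π(1.4550e-04 m)² = 6.651e-08 m²
R₍25₎ = ρL/A = (1.67×10^-8)(0.786)/(6.651e-08) = 0.1974 Ω
R₍122₎ = R₍25₎(1 + αΔT) = 0.1974 × (1 + 0.0041×97) = 0.2759 Ω
V = IR = 0.0274 × 0.2759 = 0.00756 V

0.00756 V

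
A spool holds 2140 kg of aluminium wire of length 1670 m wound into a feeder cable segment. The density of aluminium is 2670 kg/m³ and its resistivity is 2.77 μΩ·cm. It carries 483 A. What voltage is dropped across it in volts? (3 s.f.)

ρ = 2.77 μΩ·cm = 2.77×10^-8 Ω·m
A = m/(density·L) = 2140/(2670×1670) = 4.7994e-04 m²
R = ρL/A = (2.77×10^-8)(1670)/(4.7994e-04) = 0.09639 Ω
V = IR = 483 × 0.09639 = 46.6 V

46.6 V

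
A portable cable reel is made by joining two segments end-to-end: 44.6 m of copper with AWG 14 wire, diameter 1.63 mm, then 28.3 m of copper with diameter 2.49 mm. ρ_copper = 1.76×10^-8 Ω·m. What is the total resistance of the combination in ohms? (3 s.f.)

0.478 Ω

Segment 1: A = π(1.63/2 mm)² = π(8.1500e-04 m)² = 2.087e-06 m²
R₁ = ρL/A = (1.76×10^-8)(44.6)/(2.087e-06) = 0.3762 Ω
Segment 2: A = π(d/2)² = π(1.2450e-03 m)² = 4.870e-06 m²
R₂ = (1.76×10^-8)(28.3)/(4.870e-06) = 0.1023 Ω
R = R₁ + R₂ = 0.478 Ω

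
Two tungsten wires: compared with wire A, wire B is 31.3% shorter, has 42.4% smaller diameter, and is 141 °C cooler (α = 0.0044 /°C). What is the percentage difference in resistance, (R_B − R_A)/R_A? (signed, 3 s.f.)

R ∝ ρL/d² with ρ ∝ (1+αΔT), so R_B/R_A = (1 − 31.3/100) × (1 − 42.4/100)⁻² × (1 − 0.0044×141)
= 0.687 × 3.014 × 0.3796 = 0.786
(R_B − R_A)/R_A = 0.786 − 1 = -21.4%

-21.4%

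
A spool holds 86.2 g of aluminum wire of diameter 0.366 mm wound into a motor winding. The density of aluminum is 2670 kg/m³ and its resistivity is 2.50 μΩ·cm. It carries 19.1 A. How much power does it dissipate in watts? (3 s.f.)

ρ = 2.50 μΩ·cm = 2.50×10^-8 Ω·m
A = π(d/2)² = π(1.8300e-04 m)² = 1.0521e-07 m²
L = m/(density·A) = 0.0862/(2670×1.0521e-07) = 306.9 m
R = ρL/A = (2.50×10^-8)(306.9)/(1.0521e-07) = 72.92 Ω
P = I²R = (19.1)² × 72.92 = 26600 W

26600 W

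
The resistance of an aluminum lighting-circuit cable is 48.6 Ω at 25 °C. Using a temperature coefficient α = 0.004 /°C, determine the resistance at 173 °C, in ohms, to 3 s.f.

ΔT = 173 − 25 = 148 °C
R = R₀(1 + αΔT) = 48.6 × (1 + 0.004×148) = 48.6 × 1.592 = 77.4 Ω

77.4 Ω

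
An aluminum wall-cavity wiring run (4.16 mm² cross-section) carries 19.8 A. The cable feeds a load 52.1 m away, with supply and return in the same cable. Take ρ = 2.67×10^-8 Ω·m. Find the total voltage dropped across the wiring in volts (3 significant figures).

13.2 V

A = 4.16 mm² = 4.160e-06 m²
Total conductor length (both ways) L = 2 × 52.1 = 104.2 m
R = ρL/A = (2.67×10^-8)(104.2)/(4.160e-06) = 0.6688 Ω
V = IR = 19.8 × 0.6688 = 13.2 V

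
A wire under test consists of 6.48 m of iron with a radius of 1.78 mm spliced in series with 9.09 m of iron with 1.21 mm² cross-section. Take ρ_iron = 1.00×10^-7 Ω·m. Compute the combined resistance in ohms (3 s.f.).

0.816 Ω

Segment 1: A = πr² = π(1.7800e-03 m)² = 9.954e-06 m²
R₁ = ρL/A = (1.00×10^-7)(6.48)/(9.954e-06) = 0.0651 Ω
Segment 2: A = 1.21 mm² = 1.210e-06 m²
R₂ = (1.00×10^-7)(9.09)/(1.210e-06) = 0.7512 Ω
R = R₁ + R₂ = 0.816 Ω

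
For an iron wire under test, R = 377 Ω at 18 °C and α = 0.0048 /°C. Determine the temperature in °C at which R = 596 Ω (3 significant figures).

R = R₀(1 + α(T − T₀)) ⇒ T = T₀ + (R/R₀ − 1)/α
T = 18 + (596/377 − 1)/0.0048 = 18 + (0.5809)/0.0048 = 139 °C

139 °C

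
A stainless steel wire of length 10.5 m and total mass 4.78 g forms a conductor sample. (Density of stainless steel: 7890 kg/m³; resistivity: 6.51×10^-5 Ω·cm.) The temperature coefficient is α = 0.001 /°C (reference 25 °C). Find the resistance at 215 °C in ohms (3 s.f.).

141 Ω

ρ = 6.51×10^-5 Ω·cm = 6.51×10^-7 Ω·m
A = m/(density·L) = 0.00478/(7890×10.5) = 5.7698e-08 m²
R = ρL/A = (6.51×10^-7)(10.5)/(5.7698e-08) = 118.5 Ω
R(215 °C) = 118.5 × (1 + 0.001×190) = 141 Ω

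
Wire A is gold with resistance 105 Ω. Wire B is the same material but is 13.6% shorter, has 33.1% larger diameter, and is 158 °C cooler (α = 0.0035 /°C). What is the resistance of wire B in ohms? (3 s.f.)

R ∝ ρL/d² with ρ ∝ (1+αΔT), so R_B/R_A = (1 − 13.6/100) × (1 + 33.1/100)⁻² × (1 − 0.0035×158)
= 0.864 × 0.5645 × 0.447 = 0.218
R_B = 0.218 × 105 = 22.9 Ω

22.9 Ω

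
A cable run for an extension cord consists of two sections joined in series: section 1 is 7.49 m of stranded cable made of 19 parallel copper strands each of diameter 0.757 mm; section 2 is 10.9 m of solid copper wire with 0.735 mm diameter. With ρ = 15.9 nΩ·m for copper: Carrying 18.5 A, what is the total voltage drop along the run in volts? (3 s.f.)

ρ = 15.9 nΩ·m = 1.59×10^-8 Ω·m
Section 1: A_strand = π(3.7850e-04)² = 4.501e-07 m²; R₁ = ρL/(N·A_s) = (1.59×10^-8)(7.49)/(19×4.501e-07) = 0.01393 Ω
Section 2: A = π(d/2)² = π(3.6750e-04 m)² = 4.243e-07 m²
R₂ = (1.59×10^-8)(10.9)/(4.243e-07) = 0.4085 Ω
R = R₁ + R₂ = 0.4224 Ω
V = IR = 18.5 × 0.4224 = 7.81 V

7.81 V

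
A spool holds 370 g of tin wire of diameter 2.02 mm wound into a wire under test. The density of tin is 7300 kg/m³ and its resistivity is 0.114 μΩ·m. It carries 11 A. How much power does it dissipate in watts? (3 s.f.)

ρ = 0.114 μΩ·m = 1.14×10^-7 Ω·m
A = π(d/2)² = π(1.0100e-03 m)² = 3.2047e-06 m²
L = m/(density·A) = 0.37/(7300×3.2047e-06) = 15.82 m
R = ρL/A = (1.14×10^-7)(15.82)/(3.2047e-06) = 0.5626 Ω
P = I²R = (11)² × 0.5626 = 68.1 W

68.1 W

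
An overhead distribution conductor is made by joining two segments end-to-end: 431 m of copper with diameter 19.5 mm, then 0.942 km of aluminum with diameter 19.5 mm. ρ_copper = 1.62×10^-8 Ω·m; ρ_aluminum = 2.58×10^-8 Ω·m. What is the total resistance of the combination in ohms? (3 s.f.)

0.105 Ω

Segment 1: A = π(d/2)² = π(9.7500e-03 m)² = 2.986e-04 m²
R₁ = ρL/A = (1.62×10^-8)(431)/(2.986e-04) = 0.02338 Ω
R₂ = (2.58×10^-8)(942)/(2.986e-04) = 0.08138 Ω
R = R₁ + R₂ = 0.105 Ω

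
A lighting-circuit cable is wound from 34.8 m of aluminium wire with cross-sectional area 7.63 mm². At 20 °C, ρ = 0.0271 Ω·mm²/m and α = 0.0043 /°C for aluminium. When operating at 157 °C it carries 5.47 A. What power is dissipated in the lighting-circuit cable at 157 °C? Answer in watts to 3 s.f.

5.88 W

ρ = 0.0271 Ω·mm²/m = 2.71×10^-8 Ω·m
A = 7.63 mm² = 7.630e-06 m²
R₍20₎ = ρL/A = (2.71×10^-8)(34.8)/(7.630e-06) = 0.1236 Ω
R₍157₎ = R₍20₎(1 + αΔT) = 0.1236 × (1 + 0.0043×137) = 0.1964 Ω
P = I²R = (5.47)² × 0.1964 = 5.88 W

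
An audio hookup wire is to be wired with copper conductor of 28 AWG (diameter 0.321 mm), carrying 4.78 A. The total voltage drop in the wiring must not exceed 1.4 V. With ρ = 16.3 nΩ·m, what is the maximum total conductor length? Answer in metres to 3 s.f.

1.45 m

ρ = 16.3 nΩ·m = 1.63×10^-8 Ω·m
A = π(0.321/2 mm)² = π(1.6050e-04 m)² = 8.093e-08 m²
L_max = V_max·A/(1·ρI) = (1.4)(8.093e-08)/(1.63×10^-8×4.78) = 1.45 m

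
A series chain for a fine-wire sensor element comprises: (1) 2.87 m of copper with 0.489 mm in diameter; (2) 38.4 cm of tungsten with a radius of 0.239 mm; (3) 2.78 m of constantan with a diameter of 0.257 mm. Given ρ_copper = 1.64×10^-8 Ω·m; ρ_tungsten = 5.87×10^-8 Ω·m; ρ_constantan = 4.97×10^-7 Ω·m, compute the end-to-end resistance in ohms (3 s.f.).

27.0 Ω

Seg 1: A = π(d/2)² = π(2.4450e-04 m)² = 1.878e-07 m²
R_1 = (1.64×10^-8)(2.87)/(1.878e-07) = 0.2506 Ω
Seg 2: A = πr² = π(2.3900e-04 m)² = 1.795e-07 m²
R_2 = (5.87×10^-8)(0.384)/(1.795e-07) = 0.1256 Ω
Seg 3: A = π(d/2)² = π(1.2850e-04 m)² = 5.187e-08 m²
R_3 = (4.97×10^-7)(2.78)/(5.187e-08) = 26.63 Ω
R_total = R_1 + R_2 + R_3 = 27.0 Ω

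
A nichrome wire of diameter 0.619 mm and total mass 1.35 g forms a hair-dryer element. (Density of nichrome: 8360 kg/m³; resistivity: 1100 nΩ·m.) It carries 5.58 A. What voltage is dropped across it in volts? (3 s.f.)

10.9 V

ρ = 1100 nΩ·m = 1.10×10^-6 Ω·m
A = π(d/2)² = π(3.0950e-04 m)² = 3.0093e-07 m²
L = m/(density·A) = 0.00135/(8360×3.0093e-07) = 0.5366 m
R = ρL/A = (1.10×10^-6)(0.5366)/(3.0093e-07) = 1.961 Ω
V = IR = 5.58 × 1.961 = 10.9 V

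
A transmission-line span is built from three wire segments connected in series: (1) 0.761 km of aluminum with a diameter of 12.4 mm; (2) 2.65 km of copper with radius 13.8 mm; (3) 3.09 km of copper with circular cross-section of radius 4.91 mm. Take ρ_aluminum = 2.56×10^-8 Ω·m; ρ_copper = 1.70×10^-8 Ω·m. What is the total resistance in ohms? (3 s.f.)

0.930 Ω

Seg 1: A = π(d/2)² = π(6.2000e-03 m)² = 1.208e-04 m²
R_1 = (2.56×10^-8)(761)/(1.208e-04) = 0.1613 Ω
Seg 2: A = πr² = π(1.3800e-02 m)² = 5.983e-04 m²
R_2 = (1.70×10^-8)(2650)/(5.983e-04) = 0.0753 Ω
Seg 3: A = πr² = π(4.9100e-03 m)² = 7.574e-05 m²
R_3 = (1.70×10^-8)(3090)/(7.574e-05) = 0.6936 Ω
R_total = R_1 + R_2 + R_3 = 0.930 Ω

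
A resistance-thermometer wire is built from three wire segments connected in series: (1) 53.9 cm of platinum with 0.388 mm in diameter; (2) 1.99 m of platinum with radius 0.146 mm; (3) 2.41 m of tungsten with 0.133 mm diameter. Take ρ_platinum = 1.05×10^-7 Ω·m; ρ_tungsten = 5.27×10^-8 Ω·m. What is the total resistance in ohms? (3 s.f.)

Seg 1: A = π(d/2)² = π(1.9400e-04 m)² = 1.182e-07 m²
R_1 = (1.05×10^-7)(0.539)/(1.182e-07) = 0.4787 Ω
Seg 2: A = πr² = π(1.4600e-04 m)² = 6.697e-08 m²
R_2 = (1.05×10^-7)(1.99)/(6.697e-08) = 3.12 Ω
Seg 3: A = π(d/2)² = π(6.6500e-05 m)² = 1.389e-08 m²
R_3 = (5.27×10^-8)(2.41)/(1.389e-08) = 9.142 Ω
R_total = R_1 + R_2 + R_3 = 12.7 Ω

12.7 Ω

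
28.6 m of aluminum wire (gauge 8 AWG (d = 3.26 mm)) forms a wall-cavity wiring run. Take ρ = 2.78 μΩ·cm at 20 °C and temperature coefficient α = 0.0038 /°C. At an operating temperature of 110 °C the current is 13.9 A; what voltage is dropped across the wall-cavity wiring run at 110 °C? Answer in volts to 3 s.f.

ρ = 2.78 μΩ·cm = 2.78×10^-8 Ω·m
A = π(3.26/2 mm)² = π(1.6300e-03 m)² = 8.347e-06 m²
R₍20₎ = ρL/A = (2.78×10^-8)(28.6)/(8.347e-06) = 0.09525 Ω
R₍110₎ = R₍20₎(1 + αΔT) = 0.09525 × (1 + 0.0038×90) = 0.1278 Ω
V = IR = 13.9 × 0.1278 = 1.78 V

1.78 V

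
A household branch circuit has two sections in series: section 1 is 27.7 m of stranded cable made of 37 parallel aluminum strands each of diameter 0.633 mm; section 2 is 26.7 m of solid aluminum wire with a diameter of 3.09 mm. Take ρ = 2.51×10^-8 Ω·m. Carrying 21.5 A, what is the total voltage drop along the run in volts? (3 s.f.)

Section 1: A_strand = π(3.1650e-04)² = 3.147e-07 m²; R₁ = ρL/(N·A_s) = (2.51×10^-8)(27.7)/(37×3.147e-07) = 0.05971 Ω
Section 2: A = π(d/2)² = π(1.5450e-03 m)² = 7.499e-06 m²
R₂ = (2.51×10^-8)(26.7)/(7.499e-06) = 0.08937 Ω
R = R₁ + R₂ = 0.1491 Ω
V = IR = 21.5 × 0.1491 = 3.21 V

3.21 V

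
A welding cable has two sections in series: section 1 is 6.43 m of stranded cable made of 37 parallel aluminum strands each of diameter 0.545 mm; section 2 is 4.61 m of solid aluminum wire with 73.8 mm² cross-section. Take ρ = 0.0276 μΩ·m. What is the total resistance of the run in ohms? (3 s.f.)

ρ = 0.0276 μΩ·m = 2.76×10^-8 Ω·m
Section 1: A_strand = π(2.7250e-04)² = 2.333e-07 m²; R₁ = ρL/(N·A_s) = (2.76×10^-8)(6.43)/(37×2.333e-07) = 0.02056 Ω
Section 2: A = 73.8 mm² = 7.380e-05 m²
R₂ = (2.76×10^-8)(4.61)/(7.380e-05) = 0.001724 Ω
R = R₁ + R₂ = 0.0223 Ω

0.0223 Ω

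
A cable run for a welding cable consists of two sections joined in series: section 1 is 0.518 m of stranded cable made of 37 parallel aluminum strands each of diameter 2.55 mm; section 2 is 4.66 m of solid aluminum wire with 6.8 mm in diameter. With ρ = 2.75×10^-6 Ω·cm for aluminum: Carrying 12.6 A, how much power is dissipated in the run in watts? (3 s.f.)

0.572 W

ρ = 2.75×10^-6 Ω·cm = 2.75×10^-8 Ω·m
Section 1: A_strand = π(1.2750e-03)² = 5.107e-06 m²; R₁ = ρL/(N·A_s) = (2.75×10^-8)(0.518)/(37×5.107e-06) = 7.539×10^-5 Ω
Section 2: A = π(d/2)² = π(3.4000e-03 m)² = 3.632e-05 m²
R₂ = (2.75×10^-8)(4.66)/(3.632e-05) = 0.003529 Ω
R = R₁ + R₂ = 0.003604 Ω
P = I²R = (12.6)² × 0.003604 = 0.572 W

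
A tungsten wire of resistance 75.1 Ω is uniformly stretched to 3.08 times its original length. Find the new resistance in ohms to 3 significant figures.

712 Ω

Volume constant ⇒ A' = A/k with k = 3.08. R' = ρ(kL)/(A/k) = k²R.
R' = 9.486 × 75.1 = 712 Ω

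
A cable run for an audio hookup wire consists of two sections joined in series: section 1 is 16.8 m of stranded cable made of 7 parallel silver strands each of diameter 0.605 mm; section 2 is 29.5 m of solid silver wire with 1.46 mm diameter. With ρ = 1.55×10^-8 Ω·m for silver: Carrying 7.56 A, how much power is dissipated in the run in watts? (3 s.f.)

23.0 W

Section 1: A_strand = π(3.0250e-04)² = 2.875e-07 m²; R₁ = ρL/(N·A_s) = (1.55×10^-8)(16.8)/(7×2.875e-07) = 0.1294 Ω
Section 2: A = π(d/2)² = π(7.3000e-04 m)² = 1.674e-06 m²
R₂ = (1.55×10^-8)(29.5)/(1.674e-06) = 0.2731 Ω
R = R₁ + R₂ = 0.4025 Ω
P = I²R = (7.56)² × 0.4025 = 23.0 W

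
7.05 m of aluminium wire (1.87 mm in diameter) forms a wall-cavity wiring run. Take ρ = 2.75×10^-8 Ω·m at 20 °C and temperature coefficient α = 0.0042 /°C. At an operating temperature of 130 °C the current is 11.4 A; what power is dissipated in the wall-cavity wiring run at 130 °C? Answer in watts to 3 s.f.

A = π(d/2)² = π(9.3500e-04 m)² = 2.746e-06 m²
R₍20₎ = ρL/A = (2.75×10^-8)(7.05)/(2.746e-06) = 0.07059 Ω
R₍130₎ = R₍20₎(1 + αΔT) = 0.07059 × (1 + 0.0042×110) = 0.1032 Ω
P = I²R = (11.4)² × 0.1032 = 13.4 W

13.4 W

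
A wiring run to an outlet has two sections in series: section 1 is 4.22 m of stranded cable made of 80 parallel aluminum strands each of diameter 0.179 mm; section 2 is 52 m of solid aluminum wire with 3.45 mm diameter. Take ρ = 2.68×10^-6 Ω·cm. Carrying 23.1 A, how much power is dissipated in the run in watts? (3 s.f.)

ρ = 2.68×10^-6 Ω·cm = 2.68×10^-8 Ω·m
Section 1: A_strand = π(8.9500e-05)² = 2.516e-08 m²; R₁ = ρL/(N·A_s) = (2.68×10^-8)(4.22)/(80×2.516e-08) = 0.05618 Ω
Section 2: A = π(d/2)² = π(1.7250e-03 m)² = 9.348e-06 m²
R₂ = (2.68×10^-8)(52)/(9.348e-06) = 0.1491 Ω
R = R₁ + R₂ = 0.2053 Ω
P = I²R = (23.1)² × 0.2053 = 110 W

110 W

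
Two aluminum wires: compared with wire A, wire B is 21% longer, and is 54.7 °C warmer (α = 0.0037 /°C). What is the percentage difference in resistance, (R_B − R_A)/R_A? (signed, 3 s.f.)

45.5%

R ∝ ρL/d² with ρ ∝ (1+αΔT), so R_B/R_A = (1 + 21/100) × (1 + 0.0037×54.7)
= 1.21 × 1.202 = 1.455
(R_B − R_A)/R_A = 1.455 − 1 = 45.5%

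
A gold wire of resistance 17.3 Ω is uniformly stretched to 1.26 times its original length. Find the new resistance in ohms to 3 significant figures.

27.5 Ω

Volume constant ⇒ A' = A/k with k = 1.26. R' = ρ(kL)/(A/k) = k²R.
R' = 1.588 × 17.3 = 27.5 Ω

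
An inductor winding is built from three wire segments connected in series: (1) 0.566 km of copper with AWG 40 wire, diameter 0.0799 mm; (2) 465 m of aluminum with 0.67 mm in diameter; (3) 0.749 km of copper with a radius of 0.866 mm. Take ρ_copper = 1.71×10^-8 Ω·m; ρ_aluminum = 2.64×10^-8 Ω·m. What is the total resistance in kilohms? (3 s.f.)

Seg 1: A = π(0.0799/2 mm)² = π(3.9950e-05 m)² = 5.014e-09 m²
R_1 = (1.71×10^-8)(566)/(5.014e-09) = 1930 Ω
Seg 2: A = π(d/2)² = π(3.3500e-04 m)² = 3.526e-07 m²
R_2 = (2.64×10^-8)(465)/(3.526e-07) = 34.82 Ω
Seg 3: A = πr² = π(8.6600e-04 m)² = 2.356e-06 m²
R_3 = (1.71×10^-8)(749)/(2.356e-06) = 5.436 Ω
R_total = R_1 + R_2 + R_3 = 1.97 kΩ

1.97 kΩ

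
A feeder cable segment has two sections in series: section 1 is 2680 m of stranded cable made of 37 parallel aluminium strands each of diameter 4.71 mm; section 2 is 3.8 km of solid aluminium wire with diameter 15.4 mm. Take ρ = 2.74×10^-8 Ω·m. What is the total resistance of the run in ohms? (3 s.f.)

Section 1: A_strand = π(2.3550e-03)² = 1.742e-05 m²; R₁ = ρL/(N·A_s) = (2.74×10^-8)(2680)/(37×1.742e-05) = 0.1139 Ω
Section 2: A = π(d/2)² = π(7.7000e-03 m)² = 1.863e-04 m²
R₂ = (2.74×10^-8)(3800)/(1.863e-04) = 0.559 Ω
R = R₁ + R₂ = 0.673 Ω

0.673 Ω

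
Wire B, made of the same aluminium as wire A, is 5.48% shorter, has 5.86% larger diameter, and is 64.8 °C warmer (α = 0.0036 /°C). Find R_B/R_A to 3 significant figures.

R ∝ ρL/d² with ρ ∝ (1+αΔT), so R_B/R_A = (1 − 5.48/100) × (1 + 5.86/100)⁻² × (1 + 0.0036×64.8)
= 0.9452 × 0.8923 × 1.233 = 1.04

1.04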